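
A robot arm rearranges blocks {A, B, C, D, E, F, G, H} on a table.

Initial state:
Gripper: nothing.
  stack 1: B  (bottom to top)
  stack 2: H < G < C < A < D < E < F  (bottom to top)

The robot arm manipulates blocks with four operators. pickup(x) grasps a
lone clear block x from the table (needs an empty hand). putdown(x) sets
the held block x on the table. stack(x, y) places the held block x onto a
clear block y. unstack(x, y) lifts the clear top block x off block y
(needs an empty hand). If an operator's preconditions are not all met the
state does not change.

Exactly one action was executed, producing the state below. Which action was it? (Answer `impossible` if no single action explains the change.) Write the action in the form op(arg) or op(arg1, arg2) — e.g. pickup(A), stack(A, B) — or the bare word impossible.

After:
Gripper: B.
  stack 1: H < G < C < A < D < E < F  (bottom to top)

target: towers=[H/G/C/A/D/E/F] holding=B
         pickup(B) → towers=[H/G/C/A/D/E/F] holding=B  ← match
     unstack(F, E) → towers=[B; H/G/C/A/D/E] holding=F

pickup(B)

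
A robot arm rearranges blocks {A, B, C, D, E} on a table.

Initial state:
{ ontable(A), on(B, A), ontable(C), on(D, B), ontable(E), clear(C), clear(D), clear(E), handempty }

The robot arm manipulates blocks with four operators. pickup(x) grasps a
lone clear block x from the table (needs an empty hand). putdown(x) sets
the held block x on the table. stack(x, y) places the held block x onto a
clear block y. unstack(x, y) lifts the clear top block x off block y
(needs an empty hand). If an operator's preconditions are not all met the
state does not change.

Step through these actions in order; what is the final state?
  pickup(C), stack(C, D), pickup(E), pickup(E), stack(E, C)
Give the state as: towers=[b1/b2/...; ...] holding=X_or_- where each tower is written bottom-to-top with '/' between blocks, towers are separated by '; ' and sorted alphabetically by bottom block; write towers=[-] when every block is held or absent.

step 1 (pickup(C)): towers=[A/B/D; E] holding=C
step 2 (stack(C, D)): towers=[A/B/D/C; E] holding=-
step 3 (pickup(E)): towers=[A/B/D/C] holding=E
step 4 (pickup(E)) [no-op]: towers=[A/B/D/C] holding=E
step 5 (stack(E, C)): towers=[A/B/D/C/E] holding=-

towers=[A/B/D/C/E] holding=-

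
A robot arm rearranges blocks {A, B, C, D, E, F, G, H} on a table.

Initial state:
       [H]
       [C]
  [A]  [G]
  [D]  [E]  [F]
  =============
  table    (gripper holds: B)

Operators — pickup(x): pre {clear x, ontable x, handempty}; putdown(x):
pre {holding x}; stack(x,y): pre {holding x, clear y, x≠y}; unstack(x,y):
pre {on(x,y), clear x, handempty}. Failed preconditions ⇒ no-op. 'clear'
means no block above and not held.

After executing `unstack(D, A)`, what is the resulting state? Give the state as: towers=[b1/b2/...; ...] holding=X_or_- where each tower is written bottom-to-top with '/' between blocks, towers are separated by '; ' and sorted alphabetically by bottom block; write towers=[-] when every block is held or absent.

towers=[D/A; E/G/C/H; F] holding=B

before: towers=[D/A; E/G/C/H; F] holding=B
pre[unstack(D, A)]: on(D,A) no, clear(D) no, handempty no
on(D,A), clear(D), handempty unmet → unstack(D, A) is a no-op
after:  towers=[D/A; E/G/C/H; F] holding=B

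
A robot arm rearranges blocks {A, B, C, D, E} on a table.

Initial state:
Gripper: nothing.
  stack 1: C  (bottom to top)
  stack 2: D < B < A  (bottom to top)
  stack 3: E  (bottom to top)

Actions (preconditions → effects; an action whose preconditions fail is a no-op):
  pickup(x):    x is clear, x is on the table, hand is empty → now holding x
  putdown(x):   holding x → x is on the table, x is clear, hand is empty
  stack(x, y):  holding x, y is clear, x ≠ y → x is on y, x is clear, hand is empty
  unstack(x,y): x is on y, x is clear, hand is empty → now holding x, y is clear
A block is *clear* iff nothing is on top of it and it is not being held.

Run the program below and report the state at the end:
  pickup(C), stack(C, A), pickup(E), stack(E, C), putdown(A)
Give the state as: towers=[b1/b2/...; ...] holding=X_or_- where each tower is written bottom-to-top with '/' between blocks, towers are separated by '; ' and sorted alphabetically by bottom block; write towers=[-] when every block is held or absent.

towers=[D/B/A/C/E] holding=-

step 1 (pickup(C)): towers=[D/B/A; E] holding=C
step 2 (stack(C, A)): towers=[D/B/A/C; E] holding=-
step 3 (pickup(E)): towers=[D/B/A/C] holding=E
step 4 (stack(E, C)): towers=[D/B/A/C/E] holding=-
step 5 (putdown(A)) [no-op]: towers=[D/B/A/C/E] holding=-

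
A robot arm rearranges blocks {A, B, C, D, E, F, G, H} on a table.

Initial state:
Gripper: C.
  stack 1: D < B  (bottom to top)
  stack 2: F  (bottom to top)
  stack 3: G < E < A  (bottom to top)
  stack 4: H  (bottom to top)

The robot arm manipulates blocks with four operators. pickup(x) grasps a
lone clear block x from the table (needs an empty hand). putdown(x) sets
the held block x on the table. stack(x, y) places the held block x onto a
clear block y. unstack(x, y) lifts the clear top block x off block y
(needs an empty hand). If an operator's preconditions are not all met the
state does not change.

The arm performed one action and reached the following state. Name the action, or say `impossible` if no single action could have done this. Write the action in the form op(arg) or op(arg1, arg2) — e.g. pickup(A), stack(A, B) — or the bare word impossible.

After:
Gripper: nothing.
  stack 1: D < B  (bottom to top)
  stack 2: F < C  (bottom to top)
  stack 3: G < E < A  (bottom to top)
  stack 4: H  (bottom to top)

stack(C, F)

target: towers=[D/B; F/C; G/E/A; H] holding=-
        putdown(C) → towers=[C; D/B; F; G/E/A; H] holding=-
       stack(C, A) → towers=[D/B; F; G/E/A/C; H] holding=-
       stack(C, H) → towers=[D/B; F; G/E/A; H/C] holding=-
       stack(C, B) → towers=[D/B/C; F; G/E/A; H] holding=-
       stack(C, F) → towers=[D/B; F/C; G/E/A; H] holding=-  ← match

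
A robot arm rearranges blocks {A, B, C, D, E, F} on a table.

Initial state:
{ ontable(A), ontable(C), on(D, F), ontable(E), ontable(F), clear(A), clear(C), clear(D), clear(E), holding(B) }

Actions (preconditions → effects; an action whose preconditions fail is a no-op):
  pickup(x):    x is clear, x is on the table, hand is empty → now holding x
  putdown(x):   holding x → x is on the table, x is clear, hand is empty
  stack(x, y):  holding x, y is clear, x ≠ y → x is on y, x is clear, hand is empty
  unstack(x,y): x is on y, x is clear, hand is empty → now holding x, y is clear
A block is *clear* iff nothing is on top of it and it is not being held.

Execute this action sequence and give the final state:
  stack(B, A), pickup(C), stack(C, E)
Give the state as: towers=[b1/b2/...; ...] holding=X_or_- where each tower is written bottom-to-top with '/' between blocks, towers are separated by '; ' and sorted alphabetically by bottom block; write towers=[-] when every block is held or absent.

step 1 (stack(B, A)): towers=[A/B; C; E; F/D] holding=-
step 2 (pickup(C)): towers=[A/B; E; F/D] holding=C
step 3 (stack(C, E)): towers=[A/B; E/C; F/D] holding=-

towers=[A/B; E/C; F/D] holding=-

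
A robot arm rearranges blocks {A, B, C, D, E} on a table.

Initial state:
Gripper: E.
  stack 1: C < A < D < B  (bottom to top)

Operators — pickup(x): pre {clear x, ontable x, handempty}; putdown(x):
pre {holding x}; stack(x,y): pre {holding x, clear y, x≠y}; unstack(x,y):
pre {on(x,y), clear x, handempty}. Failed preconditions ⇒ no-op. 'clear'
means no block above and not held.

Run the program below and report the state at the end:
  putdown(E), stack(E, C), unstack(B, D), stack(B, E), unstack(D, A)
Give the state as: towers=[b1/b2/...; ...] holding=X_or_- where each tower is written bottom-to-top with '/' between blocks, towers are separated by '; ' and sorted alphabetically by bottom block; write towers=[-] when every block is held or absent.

step 1 (putdown(E)): towers=[C/A/D/B; E] holding=-
step 2 (stack(E, C)) [no-op]: towers=[C/A/D/B; E] holding=-
step 3 (unstack(B, D)): towers=[C/A/D; E] holding=B
step 4 (stack(B, E)): towers=[C/A/D; E/B] holding=-
step 5 (unstack(D, A)): towers=[C/A; E/B] holding=D

towers=[C/A; E/B] holding=D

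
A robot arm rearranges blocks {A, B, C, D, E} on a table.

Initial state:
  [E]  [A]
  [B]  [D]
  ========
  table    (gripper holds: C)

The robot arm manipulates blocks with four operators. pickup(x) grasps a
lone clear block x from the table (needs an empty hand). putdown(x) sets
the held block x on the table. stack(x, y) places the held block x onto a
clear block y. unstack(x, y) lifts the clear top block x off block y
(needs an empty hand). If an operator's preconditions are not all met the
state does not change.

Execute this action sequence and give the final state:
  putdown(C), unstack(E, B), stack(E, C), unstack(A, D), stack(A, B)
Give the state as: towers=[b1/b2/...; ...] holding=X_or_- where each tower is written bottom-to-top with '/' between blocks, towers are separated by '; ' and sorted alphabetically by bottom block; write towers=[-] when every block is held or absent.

step 1 (putdown(C)): towers=[B/E; C; D/A] holding=-
step 2 (unstack(E, B)): towers=[B; C; D/A] holding=E
step 3 (stack(E, C)): towers=[B; C/E; D/A] holding=-
step 4 (unstack(A, D)): towers=[B; C/E; D] holding=A
step 5 (stack(A, B)): towers=[B/A; C/E; D] holding=-

towers=[B/A; C/E; D] holding=-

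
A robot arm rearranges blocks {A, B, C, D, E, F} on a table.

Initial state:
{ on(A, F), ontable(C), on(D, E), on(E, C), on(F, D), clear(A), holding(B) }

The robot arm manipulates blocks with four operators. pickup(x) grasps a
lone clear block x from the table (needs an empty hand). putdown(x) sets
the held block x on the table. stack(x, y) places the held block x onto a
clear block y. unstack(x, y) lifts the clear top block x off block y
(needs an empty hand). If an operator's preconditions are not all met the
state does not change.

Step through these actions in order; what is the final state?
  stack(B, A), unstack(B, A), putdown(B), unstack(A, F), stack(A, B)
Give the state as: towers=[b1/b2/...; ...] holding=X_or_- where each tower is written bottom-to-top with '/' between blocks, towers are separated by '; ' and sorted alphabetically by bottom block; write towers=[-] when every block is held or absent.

towers=[B/A; C/E/D/F] holding=-

step 1 (stack(B, A)): towers=[C/E/D/F/A/B] holding=-
step 2 (unstack(B, A)): towers=[C/E/D/F/A] holding=B
step 3 (putdown(B)): towers=[B; C/E/D/F/A] holding=-
step 4 (unstack(A, F)): towers=[B; C/E/D/F] holding=A
step 5 (stack(A, B)): towers=[B/A; C/E/D/F] holding=-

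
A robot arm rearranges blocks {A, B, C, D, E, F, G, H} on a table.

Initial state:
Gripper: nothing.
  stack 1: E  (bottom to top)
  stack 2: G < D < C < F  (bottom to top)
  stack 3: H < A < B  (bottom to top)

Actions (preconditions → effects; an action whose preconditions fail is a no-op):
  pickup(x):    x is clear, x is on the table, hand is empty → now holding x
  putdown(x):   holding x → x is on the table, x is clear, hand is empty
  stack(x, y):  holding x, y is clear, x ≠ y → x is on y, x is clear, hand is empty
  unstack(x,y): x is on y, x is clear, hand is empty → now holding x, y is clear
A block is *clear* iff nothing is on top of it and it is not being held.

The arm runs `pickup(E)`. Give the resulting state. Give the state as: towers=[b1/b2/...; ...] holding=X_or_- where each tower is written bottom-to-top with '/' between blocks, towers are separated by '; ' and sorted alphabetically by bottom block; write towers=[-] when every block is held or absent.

towers=[G/D/C/F; H/A/B] holding=E

before: towers=[E; G/D/C/F; H/A/B] holding=-
pre[pickup(E)]: clear(E) ✓, ontable(E) ✓, handempty ✓
all met → apply pickup(E)
after:  towers=[G/D/C/F; H/A/B] holding=E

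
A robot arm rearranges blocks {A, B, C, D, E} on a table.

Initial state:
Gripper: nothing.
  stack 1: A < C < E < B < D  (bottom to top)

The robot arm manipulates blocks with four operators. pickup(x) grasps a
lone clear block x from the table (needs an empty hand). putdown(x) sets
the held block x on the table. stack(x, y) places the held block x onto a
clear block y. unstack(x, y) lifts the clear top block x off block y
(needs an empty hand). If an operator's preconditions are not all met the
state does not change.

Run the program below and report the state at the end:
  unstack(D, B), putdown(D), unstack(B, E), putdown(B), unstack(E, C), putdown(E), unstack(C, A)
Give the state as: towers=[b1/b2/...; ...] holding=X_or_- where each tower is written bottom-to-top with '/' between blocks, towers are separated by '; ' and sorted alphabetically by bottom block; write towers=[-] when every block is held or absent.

towers=[A; B; D; E] holding=C

step 1 (unstack(D, B)): towers=[A/C/E/B] holding=D
step 2 (putdown(D)): towers=[A/C/E/B; D] holding=-
step 3 (unstack(B, E)): towers=[A/C/E; D] holding=B
step 4 (putdown(B)): towers=[A/C/E; B; D] holding=-
step 5 (unstack(E, C)): towers=[A/C; B; D] holding=E
step 6 (putdown(E)): towers=[A/C; B; D; E] holding=-
step 7 (unstack(C, A)): towers=[A; B; D; E] holding=C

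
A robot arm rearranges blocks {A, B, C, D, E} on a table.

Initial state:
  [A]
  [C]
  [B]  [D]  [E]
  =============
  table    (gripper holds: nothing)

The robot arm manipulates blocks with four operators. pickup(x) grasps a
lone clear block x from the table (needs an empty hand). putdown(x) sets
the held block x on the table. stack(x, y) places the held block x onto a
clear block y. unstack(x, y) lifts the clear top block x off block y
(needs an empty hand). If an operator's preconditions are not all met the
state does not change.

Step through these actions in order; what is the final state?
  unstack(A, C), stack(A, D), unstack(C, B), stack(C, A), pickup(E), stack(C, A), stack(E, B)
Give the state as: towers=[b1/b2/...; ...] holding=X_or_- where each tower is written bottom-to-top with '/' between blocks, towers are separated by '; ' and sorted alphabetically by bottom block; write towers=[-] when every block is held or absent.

towers=[B/E; D/A/C] holding=-

step 1 (unstack(A, C)): towers=[B/C; D; E] holding=A
step 2 (stack(A, D)): towers=[B/C; D/A; E] holding=-
step 3 (unstack(C, B)): towers=[B; D/A; E] holding=C
step 4 (stack(C, A)): towers=[B; D/A/C; E] holding=-
step 5 (pickup(E)): towers=[B; D/A/C] holding=E
step 6 (stack(C, A)) [no-op]: towers=[B; D/A/C] holding=E
step 7 (stack(E, B)): towers=[B/E; D/A/C] holding=-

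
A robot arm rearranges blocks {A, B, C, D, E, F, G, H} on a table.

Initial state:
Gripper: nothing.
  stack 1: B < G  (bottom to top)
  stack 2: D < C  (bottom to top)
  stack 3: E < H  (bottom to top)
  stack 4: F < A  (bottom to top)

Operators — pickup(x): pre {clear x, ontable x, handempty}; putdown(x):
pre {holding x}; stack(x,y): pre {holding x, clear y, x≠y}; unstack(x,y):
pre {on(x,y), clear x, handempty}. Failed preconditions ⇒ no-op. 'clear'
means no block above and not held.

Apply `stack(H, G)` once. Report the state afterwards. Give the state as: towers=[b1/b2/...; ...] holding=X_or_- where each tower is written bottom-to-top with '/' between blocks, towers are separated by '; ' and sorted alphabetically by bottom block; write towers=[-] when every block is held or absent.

before: towers=[B/G; D/C; E/H; F/A] holding=-
pre[stack(H, G)]: holding(H) no, clear(G) yes, H≠G yes
holding(H) unmet → stack(H, G) is a no-op
after:  towers=[B/G; D/C; E/H; F/A] holding=-

towers=[B/G; D/C; E/H; F/A] holding=-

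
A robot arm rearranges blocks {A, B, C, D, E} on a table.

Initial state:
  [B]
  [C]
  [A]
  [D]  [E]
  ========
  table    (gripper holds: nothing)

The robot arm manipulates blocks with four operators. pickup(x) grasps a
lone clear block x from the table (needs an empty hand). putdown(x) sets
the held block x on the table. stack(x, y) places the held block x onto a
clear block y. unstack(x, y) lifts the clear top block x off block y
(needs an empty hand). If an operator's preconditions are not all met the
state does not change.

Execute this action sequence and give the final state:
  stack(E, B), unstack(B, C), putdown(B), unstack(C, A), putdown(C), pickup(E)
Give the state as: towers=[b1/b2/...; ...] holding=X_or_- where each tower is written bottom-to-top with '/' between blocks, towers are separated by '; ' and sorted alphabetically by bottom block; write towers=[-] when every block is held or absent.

step 1 (stack(E, B)) [no-op]: towers=[D/A/C/B; E] holding=-
step 2 (unstack(B, C)): towers=[D/A/C; E] holding=B
step 3 (putdown(B)): towers=[B; D/A/C; E] holding=-
step 4 (unstack(C, A)): towers=[B; D/A; E] holding=C
step 5 (putdown(C)): towers=[B; C; D/A; E] holding=-
step 6 (pickup(E)): towers=[B; C; D/A] holding=E

towers=[B; C; D/A] holding=E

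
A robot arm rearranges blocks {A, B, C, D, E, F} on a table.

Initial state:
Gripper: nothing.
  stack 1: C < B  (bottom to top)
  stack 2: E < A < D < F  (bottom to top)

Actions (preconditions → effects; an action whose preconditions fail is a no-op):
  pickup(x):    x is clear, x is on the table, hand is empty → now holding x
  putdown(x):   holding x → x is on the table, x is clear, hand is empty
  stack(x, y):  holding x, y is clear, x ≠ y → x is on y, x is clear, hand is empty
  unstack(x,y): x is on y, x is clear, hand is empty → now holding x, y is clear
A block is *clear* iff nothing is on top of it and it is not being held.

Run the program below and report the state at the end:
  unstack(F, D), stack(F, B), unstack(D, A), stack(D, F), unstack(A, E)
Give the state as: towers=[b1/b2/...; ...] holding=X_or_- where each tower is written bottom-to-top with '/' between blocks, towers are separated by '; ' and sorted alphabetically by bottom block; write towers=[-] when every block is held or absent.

towers=[C/B/F/D; E] holding=A

step 1 (unstack(F, D)): towers=[C/B; E/A/D] holding=F
step 2 (stack(F, B)): towers=[C/B/F; E/A/D] holding=-
step 3 (unstack(D, A)): towers=[C/B/F; E/A] holding=D
step 4 (stack(D, F)): towers=[C/B/F/D; E/A] holding=-
step 5 (unstack(A, E)): towers=[C/B/F/D; E] holding=A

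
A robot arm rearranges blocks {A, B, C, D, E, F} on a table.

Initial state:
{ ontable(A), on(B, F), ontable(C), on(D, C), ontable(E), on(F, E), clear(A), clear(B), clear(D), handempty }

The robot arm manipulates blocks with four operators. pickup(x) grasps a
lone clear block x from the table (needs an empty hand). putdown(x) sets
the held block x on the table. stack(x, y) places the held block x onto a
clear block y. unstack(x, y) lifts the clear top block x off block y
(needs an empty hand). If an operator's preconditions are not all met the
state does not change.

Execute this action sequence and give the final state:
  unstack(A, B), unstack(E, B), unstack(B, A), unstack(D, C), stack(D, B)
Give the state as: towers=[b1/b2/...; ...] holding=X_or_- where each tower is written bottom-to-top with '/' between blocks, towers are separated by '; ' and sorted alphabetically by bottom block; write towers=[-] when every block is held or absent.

step 1 (unstack(A, B)) [no-op]: towers=[A; C/D; E/F/B] holding=-
step 2 (unstack(E, B)) [no-op]: towers=[A; C/D; E/F/B] holding=-
step 3 (unstack(B, A)) [no-op]: towers=[A; C/D; E/F/B] holding=-
step 4 (unstack(D, C)): towers=[A; C; E/F/B] holding=D
step 5 (stack(D, B)): towers=[A; C; E/F/B/D] holding=-

towers=[A; C; E/F/B/D] holding=-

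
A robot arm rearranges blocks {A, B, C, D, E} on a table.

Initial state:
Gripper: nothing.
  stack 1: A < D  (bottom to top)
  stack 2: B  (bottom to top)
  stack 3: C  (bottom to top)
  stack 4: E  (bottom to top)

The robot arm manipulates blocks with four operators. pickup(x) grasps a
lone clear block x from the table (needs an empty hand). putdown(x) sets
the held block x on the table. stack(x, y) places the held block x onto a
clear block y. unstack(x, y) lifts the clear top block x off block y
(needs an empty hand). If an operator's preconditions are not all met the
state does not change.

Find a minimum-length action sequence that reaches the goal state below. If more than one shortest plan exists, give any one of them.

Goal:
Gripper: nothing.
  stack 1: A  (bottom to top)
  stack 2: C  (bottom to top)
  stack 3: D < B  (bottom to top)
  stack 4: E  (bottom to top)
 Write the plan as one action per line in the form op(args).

unstack(D, A)
putdown(D)
pickup(B)
stack(B, D)

step 1 (unstack(D, A)): towers=[A; B; C; E] holding=D
step 2 (putdown(D)): towers=[A; B; C; D; E] holding=-
step 3 (pickup(B)): towers=[A; C; D; E] holding=B
step 4 (stack(B, D)): towers=[A; C; D/B; E] holding=-
goal check: towers=[A; C; D/B; E] holding=- — reached (length 4, optimal by BFS)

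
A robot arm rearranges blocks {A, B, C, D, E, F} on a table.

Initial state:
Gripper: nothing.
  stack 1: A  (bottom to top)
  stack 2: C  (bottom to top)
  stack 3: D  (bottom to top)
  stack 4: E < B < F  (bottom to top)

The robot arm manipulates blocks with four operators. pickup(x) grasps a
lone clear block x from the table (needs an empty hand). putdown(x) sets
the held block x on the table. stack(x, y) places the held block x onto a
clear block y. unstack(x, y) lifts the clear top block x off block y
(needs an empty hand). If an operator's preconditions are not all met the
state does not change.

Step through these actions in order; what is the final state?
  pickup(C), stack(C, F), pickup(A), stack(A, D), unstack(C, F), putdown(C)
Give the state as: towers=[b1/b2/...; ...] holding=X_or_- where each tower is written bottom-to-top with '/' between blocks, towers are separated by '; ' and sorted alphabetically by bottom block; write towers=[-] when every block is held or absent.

towers=[C; D/A; E/B/F] holding=-

step 1 (pickup(C)): towers=[A; D; E/B/F] holding=C
step 2 (stack(C, F)): towers=[A; D; E/B/F/C] holding=-
step 3 (pickup(A)): towers=[D; E/B/F/C] holding=A
step 4 (stack(A, D)): towers=[D/A; E/B/F/C] holding=-
step 5 (unstack(C, F)): towers=[D/A; E/B/F] holding=C
step 6 (putdown(C)): towers=[C; D/A; E/B/F] holding=-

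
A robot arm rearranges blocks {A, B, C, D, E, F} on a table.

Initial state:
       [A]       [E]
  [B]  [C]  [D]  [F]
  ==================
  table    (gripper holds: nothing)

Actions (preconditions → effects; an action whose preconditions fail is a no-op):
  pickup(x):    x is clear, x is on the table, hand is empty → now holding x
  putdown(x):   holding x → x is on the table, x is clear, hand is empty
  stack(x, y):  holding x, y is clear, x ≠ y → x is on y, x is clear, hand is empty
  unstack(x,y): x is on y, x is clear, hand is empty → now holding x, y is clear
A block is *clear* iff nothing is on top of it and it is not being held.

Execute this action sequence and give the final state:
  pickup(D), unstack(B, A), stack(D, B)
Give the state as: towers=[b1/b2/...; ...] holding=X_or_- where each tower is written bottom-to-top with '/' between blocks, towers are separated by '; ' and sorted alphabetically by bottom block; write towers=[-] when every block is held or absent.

towers=[B/D; C/A; F/E] holding=-

step 1 (pickup(D)): towers=[B; C/A; F/E] holding=D
step 2 (unstack(B, A)) [no-op]: towers=[B; C/A; F/E] holding=D
step 3 (stack(D, B)): towers=[B/D; C/A; F/E] holding=-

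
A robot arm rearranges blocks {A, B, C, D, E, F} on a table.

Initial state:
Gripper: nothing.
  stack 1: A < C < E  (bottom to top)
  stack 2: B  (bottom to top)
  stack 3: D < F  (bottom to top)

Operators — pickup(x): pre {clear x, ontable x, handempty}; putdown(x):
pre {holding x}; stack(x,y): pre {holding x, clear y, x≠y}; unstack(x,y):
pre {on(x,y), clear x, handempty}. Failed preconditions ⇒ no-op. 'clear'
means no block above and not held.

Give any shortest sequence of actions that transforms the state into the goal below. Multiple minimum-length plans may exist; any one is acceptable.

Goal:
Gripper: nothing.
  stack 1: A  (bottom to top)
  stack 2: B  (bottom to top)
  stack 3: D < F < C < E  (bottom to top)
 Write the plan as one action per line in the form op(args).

unstack(E, C)
putdown(E)
unstack(C, A)
stack(C, F)
pickup(E)
stack(E, C)

step 1 (unstack(E, C)): towers=[A/C; B; D/F] holding=E
step 2 (putdown(E)): towers=[A/C; B; D/F; E] holding=-
step 3 (unstack(C, A)): towers=[A; B; D/F; E] holding=C
step 4 (stack(C, F)): towers=[A; B; D/F/C; E] holding=-
step 5 (pickup(E)): towers=[A; B; D/F/C] holding=E
step 6 (stack(E, C)): towers=[A; B; D/F/C/E] holding=-
goal check: towers=[A; B; D/F/C/E] holding=- — reached (length 6, optimal by BFS)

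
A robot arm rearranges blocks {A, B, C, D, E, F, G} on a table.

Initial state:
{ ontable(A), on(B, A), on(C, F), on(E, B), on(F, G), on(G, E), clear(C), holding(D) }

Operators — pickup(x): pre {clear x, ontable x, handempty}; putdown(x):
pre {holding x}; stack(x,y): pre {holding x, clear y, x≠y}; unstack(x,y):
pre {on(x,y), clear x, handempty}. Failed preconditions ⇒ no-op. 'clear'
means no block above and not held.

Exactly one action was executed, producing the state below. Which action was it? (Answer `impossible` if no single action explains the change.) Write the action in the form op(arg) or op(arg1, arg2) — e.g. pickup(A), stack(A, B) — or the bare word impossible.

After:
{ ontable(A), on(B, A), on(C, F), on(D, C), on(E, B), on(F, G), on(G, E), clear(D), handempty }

stack(D, C)

target: towers=[A/B/E/G/F/C/D] holding=-
        putdown(D) → towers=[A/B/E/G/F/C; D] holding=-
       stack(D, C) → towers=[A/B/E/G/F/C/D] holding=-  ← match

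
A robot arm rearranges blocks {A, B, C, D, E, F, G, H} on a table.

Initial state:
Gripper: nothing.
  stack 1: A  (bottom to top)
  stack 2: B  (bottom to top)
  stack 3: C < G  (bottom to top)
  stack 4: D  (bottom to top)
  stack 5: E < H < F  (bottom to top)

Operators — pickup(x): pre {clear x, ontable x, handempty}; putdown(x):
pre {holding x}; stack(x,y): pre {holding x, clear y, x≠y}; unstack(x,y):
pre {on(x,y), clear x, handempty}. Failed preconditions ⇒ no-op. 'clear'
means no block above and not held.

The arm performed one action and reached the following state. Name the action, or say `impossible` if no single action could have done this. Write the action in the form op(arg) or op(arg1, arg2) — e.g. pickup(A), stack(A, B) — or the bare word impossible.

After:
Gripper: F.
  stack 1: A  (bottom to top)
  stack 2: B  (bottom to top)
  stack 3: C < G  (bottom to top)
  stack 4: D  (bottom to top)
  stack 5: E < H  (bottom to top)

target: towers=[A; B; C/G; D; E/H] holding=F
     unstack(G, C) → towers=[A; B; C; D; E/H/F] holding=G
         pickup(A) → towers=[B; C/G; D; E/H/F] holding=A
         pickup(B) → towers=[A; C/G; D; E/H/F] holding=B
     unstack(F, H) → towers=[A; B; C/G; D; E/H] holding=F  ← match
         pickup(D) → towers=[A; B; C/G; E/H/F] holding=D

unstack(F, H)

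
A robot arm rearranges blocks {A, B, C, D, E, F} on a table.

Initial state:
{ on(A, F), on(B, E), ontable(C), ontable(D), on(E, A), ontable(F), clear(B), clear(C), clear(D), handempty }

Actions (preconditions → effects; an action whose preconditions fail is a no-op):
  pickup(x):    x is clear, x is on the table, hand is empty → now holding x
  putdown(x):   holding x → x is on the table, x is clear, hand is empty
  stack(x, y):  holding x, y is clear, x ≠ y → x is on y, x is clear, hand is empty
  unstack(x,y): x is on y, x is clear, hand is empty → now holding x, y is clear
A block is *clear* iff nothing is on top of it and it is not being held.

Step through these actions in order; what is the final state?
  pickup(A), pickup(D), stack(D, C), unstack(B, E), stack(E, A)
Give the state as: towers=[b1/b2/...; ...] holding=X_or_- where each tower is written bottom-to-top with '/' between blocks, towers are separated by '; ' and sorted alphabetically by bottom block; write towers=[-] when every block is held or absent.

step 1 (pickup(A)) [no-op]: towers=[C; D; F/A/E/B] holding=-
step 2 (pickup(D)): towers=[C; F/A/E/B] holding=D
step 3 (stack(D, C)): towers=[C/D; F/A/E/B] holding=-
step 4 (unstack(B, E)): towers=[C/D; F/A/E] holding=B
step 5 (stack(E, A)) [no-op]: towers=[C/D; F/A/E] holding=B

towers=[C/D; F/A/E] holding=B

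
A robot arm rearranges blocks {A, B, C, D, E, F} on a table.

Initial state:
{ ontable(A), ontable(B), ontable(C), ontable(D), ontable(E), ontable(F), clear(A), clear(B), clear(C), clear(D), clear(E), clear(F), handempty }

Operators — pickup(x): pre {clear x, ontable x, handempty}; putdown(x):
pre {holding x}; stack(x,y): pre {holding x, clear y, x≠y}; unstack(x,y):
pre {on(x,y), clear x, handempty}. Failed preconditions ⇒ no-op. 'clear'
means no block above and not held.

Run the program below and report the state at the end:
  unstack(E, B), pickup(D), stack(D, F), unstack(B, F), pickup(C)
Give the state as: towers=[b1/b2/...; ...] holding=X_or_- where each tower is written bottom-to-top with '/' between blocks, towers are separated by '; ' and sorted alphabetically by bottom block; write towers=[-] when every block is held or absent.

step 1 (unstack(E, B)) [no-op]: towers=[A; B; C; D; E; F] holding=-
step 2 (pickup(D)): towers=[A; B; C; E; F] holding=D
step 3 (stack(D, F)): towers=[A; B; C; E; F/D] holding=-
step 4 (unstack(B, F)) [no-op]: towers=[A; B; C; E; F/D] holding=-
step 5 (pickup(C)): towers=[A; B; E; F/D] holding=C

towers=[A; B; E; F/D] holding=C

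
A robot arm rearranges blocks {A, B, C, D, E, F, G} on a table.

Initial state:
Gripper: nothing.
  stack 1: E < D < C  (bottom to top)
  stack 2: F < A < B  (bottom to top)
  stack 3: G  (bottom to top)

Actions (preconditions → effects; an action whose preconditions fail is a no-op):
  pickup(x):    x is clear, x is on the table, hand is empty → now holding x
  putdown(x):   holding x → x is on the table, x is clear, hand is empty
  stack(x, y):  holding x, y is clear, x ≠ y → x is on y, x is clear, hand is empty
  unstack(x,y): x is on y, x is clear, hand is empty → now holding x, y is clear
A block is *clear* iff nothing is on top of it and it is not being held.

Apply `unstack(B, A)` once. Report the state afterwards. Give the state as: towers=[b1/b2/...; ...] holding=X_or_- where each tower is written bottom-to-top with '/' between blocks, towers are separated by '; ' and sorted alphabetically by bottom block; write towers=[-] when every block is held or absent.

before: towers=[E/D/C; F/A/B; G] holding=-
pre[unstack(B, A)]: on(B,A) yes, clear(B) yes, handempty yes
all met → apply unstack(B, A)
after:  towers=[E/D/C; F/A; G] holding=B

towers=[E/D/C; F/A; G] holding=B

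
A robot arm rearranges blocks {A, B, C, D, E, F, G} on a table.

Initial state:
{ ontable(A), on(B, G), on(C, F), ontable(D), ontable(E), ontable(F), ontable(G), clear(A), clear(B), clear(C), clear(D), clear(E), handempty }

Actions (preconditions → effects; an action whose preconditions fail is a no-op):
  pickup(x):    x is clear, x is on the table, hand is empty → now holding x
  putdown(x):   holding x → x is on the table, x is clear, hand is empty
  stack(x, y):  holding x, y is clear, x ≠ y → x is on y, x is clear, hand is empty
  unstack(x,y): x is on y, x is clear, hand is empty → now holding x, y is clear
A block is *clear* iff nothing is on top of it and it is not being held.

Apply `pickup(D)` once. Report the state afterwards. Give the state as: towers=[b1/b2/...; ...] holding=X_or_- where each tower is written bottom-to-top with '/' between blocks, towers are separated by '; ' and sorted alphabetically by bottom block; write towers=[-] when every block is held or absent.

before: towers=[A; D; E; F/C; G/B] holding=-
pre[pickup(D)]: clear(D) yes, ontable(D) yes, handempty yes
all met → apply pickup(D)
after:  towers=[A; E; F/C; G/B] holding=D

towers=[A; E; F/C; G/B] holding=D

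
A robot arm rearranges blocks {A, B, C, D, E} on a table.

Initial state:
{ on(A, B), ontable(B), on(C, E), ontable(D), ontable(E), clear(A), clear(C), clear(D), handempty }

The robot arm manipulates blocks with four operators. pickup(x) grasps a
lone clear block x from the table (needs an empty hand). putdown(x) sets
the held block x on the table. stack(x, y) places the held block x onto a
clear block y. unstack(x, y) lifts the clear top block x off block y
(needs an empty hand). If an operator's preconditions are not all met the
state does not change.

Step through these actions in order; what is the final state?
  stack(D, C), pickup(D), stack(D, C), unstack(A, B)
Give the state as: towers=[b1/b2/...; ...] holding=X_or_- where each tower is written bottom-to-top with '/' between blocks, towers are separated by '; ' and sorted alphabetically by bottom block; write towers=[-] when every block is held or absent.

towers=[B; E/C/D] holding=A

step 1 (stack(D, C)) [no-op]: towers=[B/A; D; E/C] holding=-
step 2 (pickup(D)): towers=[B/A; E/C] holding=D
step 3 (stack(D, C)): towers=[B/A; E/C/D] holding=-
step 4 (unstack(A, B)): towers=[B; E/C/D] holding=A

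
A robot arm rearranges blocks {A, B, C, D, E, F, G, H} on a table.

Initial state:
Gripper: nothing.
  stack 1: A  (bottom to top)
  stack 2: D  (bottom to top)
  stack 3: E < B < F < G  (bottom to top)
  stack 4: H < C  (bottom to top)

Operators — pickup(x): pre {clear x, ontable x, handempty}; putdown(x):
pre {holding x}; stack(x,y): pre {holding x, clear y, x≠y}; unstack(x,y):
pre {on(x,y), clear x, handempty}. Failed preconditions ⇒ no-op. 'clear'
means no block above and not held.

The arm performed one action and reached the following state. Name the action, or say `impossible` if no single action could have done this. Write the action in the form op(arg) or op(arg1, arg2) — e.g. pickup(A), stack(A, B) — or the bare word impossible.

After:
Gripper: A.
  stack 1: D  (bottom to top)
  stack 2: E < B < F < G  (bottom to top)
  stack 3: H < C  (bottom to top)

target: towers=[D; E/B/F/G; H/C] holding=A
     unstack(G, F) → towers=[A; D; E/B/F; H/C] holding=G
         pickup(A) → towers=[D; E/B/F/G; H/C] holding=A  ← match
         pickup(D) → towers=[A; E/B/F/G; H/C] holding=D
     unstack(C, H) → towers=[A; D; E/B/F/G; H] holding=C

pickup(A)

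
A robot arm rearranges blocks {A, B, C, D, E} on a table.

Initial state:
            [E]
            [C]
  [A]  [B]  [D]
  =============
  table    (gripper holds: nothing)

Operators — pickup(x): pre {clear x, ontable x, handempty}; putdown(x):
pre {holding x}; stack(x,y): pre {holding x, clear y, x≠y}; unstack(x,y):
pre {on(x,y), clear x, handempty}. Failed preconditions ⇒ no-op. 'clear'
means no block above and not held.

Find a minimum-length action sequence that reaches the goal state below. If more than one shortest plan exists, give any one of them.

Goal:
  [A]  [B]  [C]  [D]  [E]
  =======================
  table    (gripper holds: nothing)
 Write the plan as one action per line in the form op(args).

step 1 (unstack(E, C)): towers=[A; B; D/C] holding=E
step 2 (putdown(E)): towers=[A; B; D/C; E] holding=-
step 3 (unstack(C, D)): towers=[A; B; D; E] holding=C
step 4 (putdown(C)): towers=[A; B; C; D; E] holding=-
goal check: towers=[A; B; C; D; E] holding=- — reached (length 4, optimal by BFS)

unstack(E, C)
putdown(E)
unstack(C, D)
putdown(C)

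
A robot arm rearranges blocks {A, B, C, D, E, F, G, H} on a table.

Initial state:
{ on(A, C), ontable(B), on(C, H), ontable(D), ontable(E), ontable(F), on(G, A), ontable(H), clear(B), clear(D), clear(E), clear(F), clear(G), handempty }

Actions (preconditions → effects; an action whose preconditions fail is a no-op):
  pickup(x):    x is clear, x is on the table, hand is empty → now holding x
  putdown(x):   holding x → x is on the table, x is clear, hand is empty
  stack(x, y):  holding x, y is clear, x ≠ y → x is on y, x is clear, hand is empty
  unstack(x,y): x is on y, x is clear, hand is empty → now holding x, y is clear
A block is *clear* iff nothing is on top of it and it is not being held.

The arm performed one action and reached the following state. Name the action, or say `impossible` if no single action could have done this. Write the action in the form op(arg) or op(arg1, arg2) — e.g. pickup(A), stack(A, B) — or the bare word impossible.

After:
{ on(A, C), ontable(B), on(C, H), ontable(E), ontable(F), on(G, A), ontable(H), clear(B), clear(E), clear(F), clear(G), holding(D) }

pickup(D)

target: towers=[B; E; F; H/C/A/G] holding=D
     unstack(G, A) → towers=[B; D; E; F; H/C/A] holding=G
         pickup(E) → towers=[B; D; F; H/C/A/G] holding=E
         pickup(B) → towers=[D; E; F; H/C/A/G] holding=B
         pickup(F) → towers=[B; D; E; H/C/A/G] holding=F
         pickup(D) → towers=[B; E; F; H/C/A/G] holding=D  ← match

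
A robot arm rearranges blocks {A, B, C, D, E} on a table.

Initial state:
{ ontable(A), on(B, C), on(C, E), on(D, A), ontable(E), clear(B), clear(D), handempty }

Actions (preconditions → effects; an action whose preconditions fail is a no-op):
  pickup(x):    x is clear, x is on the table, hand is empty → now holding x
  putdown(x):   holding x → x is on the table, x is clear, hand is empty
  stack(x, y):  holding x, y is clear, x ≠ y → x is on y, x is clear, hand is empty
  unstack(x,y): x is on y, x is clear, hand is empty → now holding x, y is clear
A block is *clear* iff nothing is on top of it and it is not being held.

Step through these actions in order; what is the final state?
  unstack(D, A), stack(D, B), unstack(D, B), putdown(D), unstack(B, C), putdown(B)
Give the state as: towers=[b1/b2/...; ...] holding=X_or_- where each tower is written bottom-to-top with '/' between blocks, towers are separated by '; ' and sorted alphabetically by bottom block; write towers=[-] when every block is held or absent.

step 1 (unstack(D, A)): towers=[A; E/C/B] holding=D
step 2 (stack(D, B)): towers=[A; E/C/B/D] holding=-
step 3 (unstack(D, B)): towers=[A; E/C/B] holding=D
step 4 (putdown(D)): towers=[A; D; E/C/B] holding=-
step 5 (unstack(B, C)): towers=[A; D; E/C] holding=B
step 6 (putdown(B)): towers=[A; B; D; E/C] holding=-

towers=[A; B; D; E/C] holding=-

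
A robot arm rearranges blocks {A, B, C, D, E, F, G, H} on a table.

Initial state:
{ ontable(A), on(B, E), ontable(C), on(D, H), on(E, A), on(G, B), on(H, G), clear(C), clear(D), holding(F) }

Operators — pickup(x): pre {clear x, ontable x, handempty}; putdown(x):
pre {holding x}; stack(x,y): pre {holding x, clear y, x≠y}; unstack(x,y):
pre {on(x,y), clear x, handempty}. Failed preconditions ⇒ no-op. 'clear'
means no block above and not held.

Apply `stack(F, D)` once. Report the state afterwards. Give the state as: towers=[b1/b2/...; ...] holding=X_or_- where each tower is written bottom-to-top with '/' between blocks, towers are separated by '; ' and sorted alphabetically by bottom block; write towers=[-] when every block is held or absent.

before: towers=[A/E/B/G/H/D; C] holding=F
pre[stack(F, D)]: holding(F) yes, clear(D) yes, F≠D yes
all met → apply stack(F, D)
after:  towers=[A/E/B/G/H/D/F; C] holding=-

towers=[A/E/B/G/H/D/F; C] holding=-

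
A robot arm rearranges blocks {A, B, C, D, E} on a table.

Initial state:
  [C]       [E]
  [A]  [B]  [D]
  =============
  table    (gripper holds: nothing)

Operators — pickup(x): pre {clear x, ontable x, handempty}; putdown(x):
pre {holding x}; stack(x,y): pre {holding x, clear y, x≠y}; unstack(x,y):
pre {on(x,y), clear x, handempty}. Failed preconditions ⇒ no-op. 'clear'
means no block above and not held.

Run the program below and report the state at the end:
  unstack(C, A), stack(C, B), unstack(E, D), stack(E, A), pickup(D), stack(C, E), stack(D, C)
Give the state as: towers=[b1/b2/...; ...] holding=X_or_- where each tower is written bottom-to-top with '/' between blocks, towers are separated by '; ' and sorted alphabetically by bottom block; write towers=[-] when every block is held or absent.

step 1 (unstack(C, A)): towers=[A; B; D/E] holding=C
step 2 (stack(C, B)): towers=[A; B/C; D/E] holding=-
step 3 (unstack(E, D)): towers=[A; B/C; D] holding=E
step 4 (stack(E, A)): towers=[A/E; B/C; D] holding=-
step 5 (pickup(D)): towers=[A/E; B/C] holding=D
step 6 (stack(C, E)) [no-op]: towers=[A/E; B/C] holding=D
step 7 (stack(D, C)): towers=[A/E; B/C/D] holding=-

towers=[A/E; B/C/D] holding=-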